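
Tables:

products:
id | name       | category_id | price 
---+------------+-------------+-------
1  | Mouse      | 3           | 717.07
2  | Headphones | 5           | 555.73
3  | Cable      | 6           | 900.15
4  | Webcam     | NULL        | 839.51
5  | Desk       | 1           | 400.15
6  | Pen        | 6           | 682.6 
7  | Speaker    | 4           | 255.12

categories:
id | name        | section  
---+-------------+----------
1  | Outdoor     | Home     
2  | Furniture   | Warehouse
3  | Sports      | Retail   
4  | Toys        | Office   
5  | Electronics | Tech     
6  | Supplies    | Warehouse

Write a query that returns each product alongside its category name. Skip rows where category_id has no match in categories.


INNER JOIN keeps only products rows whose category_id matches an id in categories. Walk through each product:
  - product 1 (Mouse): category_id=3 -> matches Sports
  - product 2 (Headphones): category_id=5 -> matches Electronics
  - product 3 (Cable): category_id=6 -> matches Supplies
  - product 4 (Webcam): category_id=NULL, no match -> dropped
  - product 5 (Desk): category_id=1 -> matches Outdoor
  - product 6 (Pen): category_id=6 -> matches Supplies
  - product 7 (Speaker): category_id=4 -> matches Toys
So 1 of 7 rows is dropped.

SQL:
SELECT a.name, b.name AS category
FROM products a
INNER JOIN categories b ON a.category_id = b.id

Result:
name       | category   
-----------+------------
Mouse      | Sports     
Headphones | Electronics
Cable      | Supplies   
Desk       | Outdoor    
Pen        | Supplies   
Speaker    | Toys       


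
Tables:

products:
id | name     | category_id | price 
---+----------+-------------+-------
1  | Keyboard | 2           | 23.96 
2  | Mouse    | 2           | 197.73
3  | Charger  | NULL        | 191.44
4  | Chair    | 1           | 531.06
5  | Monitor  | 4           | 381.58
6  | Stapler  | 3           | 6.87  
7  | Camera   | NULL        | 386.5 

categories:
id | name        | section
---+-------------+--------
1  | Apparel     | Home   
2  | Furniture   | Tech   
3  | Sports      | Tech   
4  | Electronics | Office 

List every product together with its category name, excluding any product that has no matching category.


INNER JOIN keeps only products rows whose category_id matches an id in categories. Walk through each product:
  - product 1 (Keyboard): category_id=2 -> matches Furniture
  - product 2 (Mouse): category_id=2 -> matches Furniture
  - product 3 (Charger): category_id=NULL, no match -> dropped
  - product 4 (Chair): category_id=1 -> matches Apparel
  - product 5 (Monitor): category_id=4 -> matches Electronics
  - product 6 (Stapler): category_id=3 -> matches Sports
  - product 7 (Camera): category_id=NULL, no match -> dropped
So 2 of 7 rows are dropped.

SQL:
SELECT a.name, b.name AS category
FROM products a
INNER JOIN categories b ON a.category_id = b.id

Result:
name     | category   
---------+------------
Keyboard | Furniture  
Mouse    | Furniture  
Chair    | Apparel    
Monitor  | Electronics
Stapler  | Sports     


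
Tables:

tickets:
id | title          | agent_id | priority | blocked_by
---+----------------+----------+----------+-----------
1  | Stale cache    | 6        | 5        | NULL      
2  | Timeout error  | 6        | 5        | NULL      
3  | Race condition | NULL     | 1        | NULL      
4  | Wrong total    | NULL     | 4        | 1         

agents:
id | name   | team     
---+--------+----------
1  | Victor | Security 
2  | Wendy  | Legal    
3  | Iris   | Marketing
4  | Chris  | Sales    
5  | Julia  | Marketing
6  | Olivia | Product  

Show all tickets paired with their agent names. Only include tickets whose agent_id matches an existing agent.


INNER JOIN keeps only tickets rows whose agent_id matches an id in agents. Walk through each ticket:
  - ticket 1 (Stale cache): agent_id=6 -> matches Olivia
  - ticket 2 (Timeout error): agent_id=6 -> matches Olivia
  - ticket 3 (Race condition): agent_id=NULL, no match -> dropped
  - ticket 4 (Wrong total): agent_id=NULL, no match -> dropped
So 2 of 4 rows are dropped.

SQL:
SELECT a.title, b.name AS agent
FROM tickets a
INNER JOIN agents b ON a.agent_id = b.id

Result:
title         | agent 
--------------+-------
Stale cache   | Olivia
Timeout error | Olivia


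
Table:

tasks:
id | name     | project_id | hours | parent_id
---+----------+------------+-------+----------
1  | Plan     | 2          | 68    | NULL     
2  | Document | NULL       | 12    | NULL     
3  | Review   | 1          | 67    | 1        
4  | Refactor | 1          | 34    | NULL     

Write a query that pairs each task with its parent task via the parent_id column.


This is a self-join: tasks is joined to a second copy of itself, matching each row's parent_id to another row's id. Use LEFT JOIN so rows with parent_id=NULL are kept.
  - task 1 (Plan): parent_id=NULL -> NULL
  - task 2 (Document): parent_id=NULL -> NULL
  - task 3 (Review): parent_id=1 -> Plan
  - task 4 (Refactor): parent_id=NULL -> NULL

SQL:
SELECT a.name AS item, b.name AS parent
FROM tasks a
LEFT JOIN tasks b ON a.parent_id = b.id

Result:
item     | parent
---------+-------
Plan     | NULL  
Document | NULL  
Review   | Plan  
Refactor | NULL  


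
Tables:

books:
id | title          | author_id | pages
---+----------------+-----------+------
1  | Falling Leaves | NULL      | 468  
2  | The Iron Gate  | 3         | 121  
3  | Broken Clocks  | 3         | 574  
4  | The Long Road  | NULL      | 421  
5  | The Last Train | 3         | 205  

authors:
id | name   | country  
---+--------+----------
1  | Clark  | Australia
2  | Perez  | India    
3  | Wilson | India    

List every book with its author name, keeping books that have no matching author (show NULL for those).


LEFT JOIN keeps every row from books (the left table); where author_id has no match in authors, the author columns become NULL. Walk through each book:
  - book 1 (Falling Leaves): author_id=NULL, no match -> kept with NULL
  - book 2 (The Iron Gate): author_id=3 -> matches Wilson
  - book 3 (Broken Clocks): author_id=3 -> matches Wilson
  - book 4 (The Long Road): author_id=NULL, no match -> kept with NULL
  - book 5 (The Last Train): author_id=3 -> matches Wilson
All 5 rows appear; 2 have NULL author.

SQL:
SELECT a.title, b.name AS author
FROM books a
LEFT JOIN authors b ON a.author_id = b.id

Result:
title          | author
---------------+-------
Falling Leaves | NULL  
The Iron Gate  | Wilson
Broken Clocks  | Wilson
The Long Road  | NULL  
The Last Train | Wilson


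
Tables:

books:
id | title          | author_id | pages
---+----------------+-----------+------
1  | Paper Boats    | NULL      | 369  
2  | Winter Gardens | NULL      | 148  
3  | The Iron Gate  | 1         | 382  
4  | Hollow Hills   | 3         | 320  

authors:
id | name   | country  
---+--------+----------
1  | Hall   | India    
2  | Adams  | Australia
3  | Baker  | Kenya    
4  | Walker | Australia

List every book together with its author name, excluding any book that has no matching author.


INNER JOIN keeps only books rows whose author_id matches an id in authors. Walk through each book:
  - book 1 (Paper Boats): author_id=NULL, no match -> dropped
  - book 2 (Winter Gardens): author_id=NULL, no match -> dropped
  - book 3 (The Iron Gate): author_id=1 -> matches Hall
  - book 4 (Hollow Hills): author_id=3 -> matches Baker
So 2 of 4 rows are dropped.

SQL:
SELECT a.title, b.name AS author
FROM books a
INNER JOIN authors b ON a.author_id = b.id

Result:
title         | author
--------------+-------
The Iron Gate | Hall  
Hollow Hills  | Baker 


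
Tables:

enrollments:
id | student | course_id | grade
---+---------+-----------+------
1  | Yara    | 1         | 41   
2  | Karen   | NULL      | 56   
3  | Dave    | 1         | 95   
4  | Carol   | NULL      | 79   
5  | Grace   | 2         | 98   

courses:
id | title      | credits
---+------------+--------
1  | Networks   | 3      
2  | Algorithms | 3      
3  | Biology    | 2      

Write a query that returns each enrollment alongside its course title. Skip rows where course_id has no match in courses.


INNER JOIN keeps only enrollments rows whose course_id matches an id in courses. Walk through each enrollment:
  - enrollment 1 (Yara): course_id=1 -> matches Networks
  - enrollment 2 (Karen): course_id=NULL, no match -> dropped
  - enrollment 3 (Dave): course_id=1 -> matches Networks
  - enrollment 4 (Carol): course_id=NULL, no match -> dropped
  - enrollment 5 (Grace): course_id=2 -> matches Algorithms
So 2 of 5 rows are dropped.

SQL:
SELECT a.student, b.title AS course
FROM enrollments a
INNER JOIN courses b ON a.course_id = b.id

Result:
student | course    
--------+-----------
Yara    | Networks  
Dave    | Networks  
Grace   | Algorithms


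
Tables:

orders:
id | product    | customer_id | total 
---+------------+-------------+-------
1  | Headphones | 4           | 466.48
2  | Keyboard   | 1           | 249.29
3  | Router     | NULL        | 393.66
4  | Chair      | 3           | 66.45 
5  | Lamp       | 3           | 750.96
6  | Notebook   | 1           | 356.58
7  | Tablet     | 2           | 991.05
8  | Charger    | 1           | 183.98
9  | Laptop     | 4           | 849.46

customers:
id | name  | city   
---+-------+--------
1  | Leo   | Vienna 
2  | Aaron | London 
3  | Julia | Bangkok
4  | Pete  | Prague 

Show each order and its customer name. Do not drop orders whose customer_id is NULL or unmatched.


LEFT JOIN keeps every row from orders (the left table); where customer_id has no match in customers, the customer columns become NULL. Walk through each order:
  - order 1 (Headphones): customer_id=4 -> matches Pete
  - order 2 (Keyboard): customer_id=1 -> matches Leo
  - order 3 (Router): customer_id=NULL, no match -> kept with NULL
  - order 4 (Chair): customer_id=3 -> matches Julia
  - order 5 (Lamp): customer_id=3 -> matches Julia
  - order 6 (Notebook): customer_id=1 -> matches Leo
  - order 7 (Tablet): customer_id=2 -> matches Aaron
  - order 8 (Charger): customer_id=1 -> matches Leo
  - order 9 (Laptop): customer_id=4 -> matches Pete
All 9 rows appear; 1 has NULL customer.

SQL:
SELECT a.product, b.name AS customer
FROM orders a
LEFT JOIN customers b ON a.customer_id = b.id

Result:
product    | customer
-----------+---------
Headphones | Pete    
Keyboard   | Leo     
Router     | NULL    
Chair      | Julia   
Lamp       | Julia   
Notebook   | Leo     
Tablet     | Aaron   
Charger    | Leo     
Laptop     | Pete    


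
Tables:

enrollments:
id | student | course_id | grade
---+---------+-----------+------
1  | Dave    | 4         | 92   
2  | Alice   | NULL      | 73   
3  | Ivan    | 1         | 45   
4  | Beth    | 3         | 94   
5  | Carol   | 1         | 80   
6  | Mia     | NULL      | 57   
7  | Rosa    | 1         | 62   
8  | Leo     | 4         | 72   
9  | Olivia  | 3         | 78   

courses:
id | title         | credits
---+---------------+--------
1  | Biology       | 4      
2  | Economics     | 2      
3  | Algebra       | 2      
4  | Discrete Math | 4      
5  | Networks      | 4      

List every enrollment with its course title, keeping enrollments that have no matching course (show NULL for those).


LEFT JOIN keeps every row from enrollments (the left table); where course_id has no match in courses, the course columns become NULL. Walk through each enrollment:
  - enrollment 1 (Dave): course_id=4 -> matches Discrete Math
  - enrollment 2 (Alice): course_id=NULL, no match -> kept with NULL
  - enrollment 3 (Ivan): course_id=1 -> matches Biology
  - enrollment 4 (Beth): course_id=3 -> matches Algebra
  - enrollment 5 (Carol): course_id=1 -> matches Biology
  - enrollment 6 (Mia): course_id=NULL, no match -> kept with NULL
  - enrollment 7 (Rosa): course_id=1 -> matches Biology
  - enrollment 8 (Leo): course_id=4 -> matches Discrete Math
  - enrollment 9 (Olivia): course_id=3 -> matches Algebra
All 9 rows appear; 2 have NULL course.

SQL:
SELECT a.student, b.title AS course
FROM enrollments a
LEFT JOIN courses b ON a.course_id = b.id

Result:
student | course       
--------+--------------
Dave    | Discrete Math
Alice   | NULL         
Ivan    | Biology      
Beth    | Algebra      
Carol   | Biology      
Mia     | NULL         
Rosa    | Biology      
Leo     | Discrete Math
Olivia  | Algebra      


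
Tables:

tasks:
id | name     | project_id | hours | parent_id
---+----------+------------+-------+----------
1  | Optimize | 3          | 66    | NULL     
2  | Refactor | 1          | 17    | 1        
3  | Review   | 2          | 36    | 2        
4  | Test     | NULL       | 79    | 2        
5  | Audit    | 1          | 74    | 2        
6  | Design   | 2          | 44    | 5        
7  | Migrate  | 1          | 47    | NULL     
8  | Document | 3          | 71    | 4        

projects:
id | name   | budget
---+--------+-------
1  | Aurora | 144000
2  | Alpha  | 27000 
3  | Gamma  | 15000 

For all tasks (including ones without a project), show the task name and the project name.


LEFT JOIN keeps every row from tasks (the left table); where project_id has no match in projects, the project columns become NULL. Walk through each task:
  - task 1 (Optimize): project_id=3 -> matches Gamma
  - task 2 (Refactor): project_id=1 -> matches Aurora
  - task 3 (Review): project_id=2 -> matches Alpha
  - task 4 (Test): project_id=NULL, no match -> kept with NULL
  - task 5 (Audit): project_id=1 -> matches Aurora
  - task 6 (Design): project_id=2 -> matches Alpha
  - task 7 (Migrate): project_id=1 -> matches Aurora
  - task 8 (Document): project_id=3 -> matches Gamma
All 8 rows appear; 1 has NULL project.

SQL:
SELECT a.name, b.name AS project
FROM tasks a
LEFT JOIN projects b ON a.project_id = b.id

Result:
name     | project
---------+--------
Optimize | Gamma  
Refactor | Aurora 
Review   | Alpha  
Test     | NULL   
Audit    | Aurora 
Design   | Alpha  
Migrate  | Aurora 
Document | Gamma  


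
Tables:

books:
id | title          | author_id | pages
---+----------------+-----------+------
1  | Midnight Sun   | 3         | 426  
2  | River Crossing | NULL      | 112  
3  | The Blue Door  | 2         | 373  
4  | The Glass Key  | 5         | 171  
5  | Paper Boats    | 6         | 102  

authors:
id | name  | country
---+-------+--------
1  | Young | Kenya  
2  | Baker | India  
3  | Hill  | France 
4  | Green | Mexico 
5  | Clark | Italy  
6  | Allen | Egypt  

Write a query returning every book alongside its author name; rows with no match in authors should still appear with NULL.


LEFT JOIN keeps every row from books (the left table); where author_id has no match in authors, the author columns become NULL. Walk through each book:
  - book 1 (Midnight Sun): author_id=3 -> matches Hill
  - book 2 (River Crossing): author_id=NULL, no match -> kept with NULL
  - book 3 (The Blue Door): author_id=2 -> matches Baker
  - book 4 (The Glass Key): author_id=5 -> matches Clark
  - book 5 (Paper Boats): author_id=6 -> matches Allen
All 5 rows appear; 1 has NULL author.

SQL:
SELECT a.title, b.name AS author
FROM books a
LEFT JOIN authors b ON a.author_id = b.id

Result:
title          | author
---------------+-------
Midnight Sun   | Hill  
River Crossing | NULL  
The Blue Door  | Baker 
The Glass Key  | Clark 
Paper Boats    | Allen 


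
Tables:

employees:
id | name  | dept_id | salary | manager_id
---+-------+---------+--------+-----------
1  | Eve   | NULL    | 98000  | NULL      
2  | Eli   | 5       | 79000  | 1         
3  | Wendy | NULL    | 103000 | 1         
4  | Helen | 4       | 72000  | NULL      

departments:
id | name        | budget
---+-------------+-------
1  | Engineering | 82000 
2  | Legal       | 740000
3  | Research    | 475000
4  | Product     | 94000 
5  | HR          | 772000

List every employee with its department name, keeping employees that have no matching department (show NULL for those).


LEFT JOIN keeps every row from employees (the left table); where dept_id has no match in departments, the department columns become NULL. Walk through each employee:
  - employee 1 (Eve): dept_id=NULL, no match -> kept with NULL
  - employee 2 (Eli): dept_id=5 -> matches HR
  - employee 3 (Wendy): dept_id=NULL, no match -> kept with NULL
  - employee 4 (Helen): dept_id=4 -> matches Product
All 4 rows appear; 2 have NULL department.

SQL:
SELECT a.name, b.name AS department
FROM employees a
LEFT JOIN departments b ON a.dept_id = b.id

Result:
name  | department
------+-----------
Eve   | NULL      
Eli   | HR        
Wendy | NULL      
Helen | Product   


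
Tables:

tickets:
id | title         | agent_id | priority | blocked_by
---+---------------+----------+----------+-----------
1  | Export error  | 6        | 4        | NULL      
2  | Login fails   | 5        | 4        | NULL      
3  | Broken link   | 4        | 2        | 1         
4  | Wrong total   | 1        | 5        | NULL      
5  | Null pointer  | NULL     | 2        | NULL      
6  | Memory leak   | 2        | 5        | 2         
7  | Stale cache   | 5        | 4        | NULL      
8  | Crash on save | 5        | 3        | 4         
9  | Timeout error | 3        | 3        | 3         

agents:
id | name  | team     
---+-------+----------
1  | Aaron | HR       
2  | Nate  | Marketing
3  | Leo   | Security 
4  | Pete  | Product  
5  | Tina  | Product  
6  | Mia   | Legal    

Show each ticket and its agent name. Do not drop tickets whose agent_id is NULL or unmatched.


LEFT JOIN keeps every row from tickets (the left table); where agent_id has no match in agents, the agent columns become NULL. Walk through each ticket:
  - ticket 1 (Export error): agent_id=6 -> matches Mia
  - ticket 2 (Login fails): agent_id=5 -> matches Tina
  - ticket 3 (Broken link): agent_id=4 -> matches Pete
  - ticket 4 (Wrong total): agent_id=1 -> matches Aaron
  - ticket 5 (Null pointer): agent_id=NULL, no match -> kept with NULL
  - ticket 6 (Memory leak): agent_id=2 -> matches Nate
  - ticket 7 (Stale cache): agent_id=5 -> matches Tina
  - ticket 8 (Crash on save): agent_id=5 -> matches Tina
  - ticket 9 (Timeout error): agent_id=3 -> matches Leo
All 9 rows appear; 1 has NULL agent.

SQL:
SELECT a.title, b.name AS agent
FROM tickets a
LEFT JOIN agents b ON a.agent_id = b.id

Result:
title         | agent
--------------+------
Export error  | Mia  
Login fails   | Tina 
Broken link   | Pete 
Wrong total   | Aaron
Null pointer  | NULL 
Memory leak   | Nate 
Stale cache   | Tina 
Crash on save | Tina 
Timeout error | Leo  


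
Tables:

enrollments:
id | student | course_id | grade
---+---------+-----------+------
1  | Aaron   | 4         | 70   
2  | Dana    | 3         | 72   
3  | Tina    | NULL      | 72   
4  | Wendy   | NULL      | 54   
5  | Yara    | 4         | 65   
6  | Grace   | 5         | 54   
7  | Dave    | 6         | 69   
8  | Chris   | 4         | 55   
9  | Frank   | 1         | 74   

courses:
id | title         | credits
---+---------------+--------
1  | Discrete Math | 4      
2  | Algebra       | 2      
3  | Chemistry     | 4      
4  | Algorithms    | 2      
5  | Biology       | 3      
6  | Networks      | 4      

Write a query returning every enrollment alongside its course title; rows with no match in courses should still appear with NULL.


LEFT JOIN keeps every row from enrollments (the left table); where course_id has no match in courses, the course columns become NULL. Walk through each enrollment:
  - enrollment 1 (Aaron): course_id=4 -> matches Algorithms
  - enrollment 2 (Dana): course_id=3 -> matches Chemistry
  - enrollment 3 (Tina): course_id=NULL, no match -> kept with NULL
  - enrollment 4 (Wendy): course_id=NULL, no match -> kept with NULL
  - enrollment 5 (Yara): course_id=4 -> matches Algorithms
  - enrollment 6 (Grace): course_id=5 -> matches Biology
  - enrollment 7 (Dave): course_id=6 -> matches Networks
  - enrollment 8 (Chris): course_id=4 -> matches Algorithms
  - enrollment 9 (Frank): course_id=1 -> matches Discrete Math
All 9 rows appear; 2 have NULL course.

SQL:
SELECT a.student, b.title AS course
FROM enrollments a
LEFT JOIN courses b ON a.course_id = b.id

Result:
student | course       
--------+--------------
Aaron   | Algorithms   
Dana    | Chemistry    
Tina    | NULL         
Wendy   | NULL         
Yara    | Algorithms   
Grace   | Biology      
Dave    | Networks     
Chris   | Algorithms   
Frank   | Discrete Math


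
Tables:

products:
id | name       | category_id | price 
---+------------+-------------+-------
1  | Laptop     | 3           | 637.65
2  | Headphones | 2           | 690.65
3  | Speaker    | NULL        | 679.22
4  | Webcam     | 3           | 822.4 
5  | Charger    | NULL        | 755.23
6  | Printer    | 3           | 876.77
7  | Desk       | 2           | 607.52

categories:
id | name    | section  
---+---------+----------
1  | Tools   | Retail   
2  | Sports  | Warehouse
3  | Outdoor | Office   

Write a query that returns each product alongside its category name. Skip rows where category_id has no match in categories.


INNER JOIN keeps only products rows whose category_id matches an id in categories. Walk through each product:
  - product 1 (Laptop): category_id=3 -> matches Outdoor
  - product 2 (Headphones): category_id=2 -> matches Sports
  - product 3 (Speaker): category_id=NULL, no match -> dropped
  - product 4 (Webcam): category_id=3 -> matches Outdoor
  - product 5 (Charger): category_id=NULL, no match -> dropped
  - product 6 (Printer): category_id=3 -> matches Outdoor
  - product 7 (Desk): category_id=2 -> matches Sports
So 2 of 7 rows are dropped.

SQL:
SELECT a.name, b.name AS category
FROM products a
INNER JOIN categories b ON a.category_id = b.id

Result:
name       | category
-----------+---------
Laptop     | Outdoor 
Headphones | Sports  
Webcam     | Outdoor 
Printer    | Outdoor 
Desk       | Sports  


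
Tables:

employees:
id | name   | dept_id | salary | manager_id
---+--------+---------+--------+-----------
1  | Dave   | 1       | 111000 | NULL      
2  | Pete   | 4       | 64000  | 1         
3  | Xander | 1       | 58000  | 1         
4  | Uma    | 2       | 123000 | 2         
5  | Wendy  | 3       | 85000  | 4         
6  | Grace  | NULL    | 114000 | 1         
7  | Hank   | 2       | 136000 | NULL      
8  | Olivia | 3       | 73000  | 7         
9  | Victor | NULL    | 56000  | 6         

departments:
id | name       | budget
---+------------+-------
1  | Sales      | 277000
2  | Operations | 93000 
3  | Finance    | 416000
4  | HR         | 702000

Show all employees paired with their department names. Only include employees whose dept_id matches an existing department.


INNER JOIN keeps only employees rows whose dept_id matches an id in departments. Walk through each employee:
  - employee 1 (Dave): dept_id=1 -> matches Sales
  - employee 2 (Pete): dept_id=4 -> matches HR
  - employee 3 (Xander): dept_id=1 -> matches Sales
  - employee 4 (Uma): dept_id=2 -> matches Operations
  - employee 5 (Wendy): dept_id=3 -> matches Finance
  - employee 6 (Grace): dept_id=NULL, no match -> dropped
  - employee 7 (Hank): dept_id=2 -> matches Operations
  - employee 8 (Olivia): dept_id=3 -> matches Finance
  - employee 9 (Victor): dept_id=NULL, no match -> dropped
So 2 of 9 rows are dropped.

SQL:
SELECT a.name, b.name AS department
FROM employees a
INNER JOIN departments b ON a.dept_id = b.id

Result:
name   | department
-------+-----------
Dave   | Sales     
Pete   | HR        
Xander | Sales     
Uma    | Operations
Wendy  | Finance   
Hank   | Operations
Olivia | Finance   


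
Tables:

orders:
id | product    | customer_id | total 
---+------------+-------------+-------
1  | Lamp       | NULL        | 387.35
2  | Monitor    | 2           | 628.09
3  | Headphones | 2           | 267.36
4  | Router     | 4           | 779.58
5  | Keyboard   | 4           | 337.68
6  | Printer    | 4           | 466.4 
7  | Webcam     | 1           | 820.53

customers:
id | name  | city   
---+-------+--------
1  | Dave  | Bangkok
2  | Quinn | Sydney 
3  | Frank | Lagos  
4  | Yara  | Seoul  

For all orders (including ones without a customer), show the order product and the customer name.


LEFT JOIN keeps every row from orders (the left table); where customer_id has no match in customers, the customer columns become NULL. Walk through each order:
  - order 1 (Lamp): customer_id=NULL, no match -> kept with NULL
  - order 2 (Monitor): customer_id=2 -> matches Quinn
  - order 3 (Headphones): customer_id=2 -> matches Quinn
  - order 4 (Router): customer_id=4 -> matches Yara
  - order 5 (Keyboard): customer_id=4 -> matches Yara
  - order 6 (Printer): customer_id=4 -> matches Yara
  - order 7 (Webcam): customer_id=1 -> matches Dave
All 7 rows appear; 1 has NULL customer.

SQL:
SELECT a.product, b.name AS customer
FROM orders a
LEFT JOIN customers b ON a.customer_id = b.id

Result:
product    | customer
-----------+---------
Lamp       | NULL    
Monitor    | Quinn   
Headphones | Quinn   
Router     | Yara    
Keyboard   | Yara    
Printer    | Yara    
Webcam     | Dave    


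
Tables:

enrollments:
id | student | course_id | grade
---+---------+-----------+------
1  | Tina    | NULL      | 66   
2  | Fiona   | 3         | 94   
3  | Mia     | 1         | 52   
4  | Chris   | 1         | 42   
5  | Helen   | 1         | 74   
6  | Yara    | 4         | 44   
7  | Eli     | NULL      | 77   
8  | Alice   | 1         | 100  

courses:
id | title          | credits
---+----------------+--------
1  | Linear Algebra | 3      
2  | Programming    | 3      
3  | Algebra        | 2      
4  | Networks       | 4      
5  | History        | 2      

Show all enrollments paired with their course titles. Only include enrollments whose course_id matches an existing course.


INNER JOIN keeps only enrollments rows whose course_id matches an id in courses. Walk through each enrollment:
  - enrollment 1 (Tina): course_id=NULL, no match -> dropped
  - enrollment 2 (Fiona): course_id=3 -> matches Algebra
  - enrollment 3 (Mia): course_id=1 -> matches Linear Algebra
  - enrollment 4 (Chris): course_id=1 -> matches Linear Algebra
  - enrollment 5 (Helen): course_id=1 -> matches Linear Algebra
  - enrollment 6 (Yara): course_id=4 -> matches Networks
  - enrollment 7 (Eli): course_id=NULL, no match -> dropped
  - enrollment 8 (Alice): course_id=1 -> matches Linear Algebra
So 2 of 8 rows are dropped.

SQL:
SELECT a.student, b.title AS course
FROM enrollments a
INNER JOIN courses b ON a.course_id = b.id

Result:
student | course        
--------+---------------
Fiona   | Algebra       
Mia     | Linear Algebra
Chris   | Linear Algebra
Helen   | Linear Algebra
Yara    | Networks      
Alice   | Linear Algebra


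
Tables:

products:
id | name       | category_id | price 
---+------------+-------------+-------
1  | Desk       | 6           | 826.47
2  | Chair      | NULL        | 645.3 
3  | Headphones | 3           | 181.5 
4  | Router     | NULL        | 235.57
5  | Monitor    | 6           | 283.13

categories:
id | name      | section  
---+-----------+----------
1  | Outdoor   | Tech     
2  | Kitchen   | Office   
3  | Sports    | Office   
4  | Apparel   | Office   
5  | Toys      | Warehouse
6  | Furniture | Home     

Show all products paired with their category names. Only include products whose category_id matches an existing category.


INNER JOIN keeps only products rows whose category_id matches an id in categories. Walk through each product:
  - product 1 (Desk): category_id=6 -> matches Furniture
  - product 2 (Chair): category_id=NULL, no match -> dropped
  - product 3 (Headphones): category_id=3 -> matches Sports
  - product 4 (Router): category_id=NULL, no match -> dropped
  - product 5 (Monitor): category_id=6 -> matches Furniture
So 2 of 5 rows are dropped.

SQL:
SELECT a.name, b.name AS category
FROM products a
INNER JOIN categories b ON a.category_id = b.id

Result:
name       | category 
-----------+----------
Desk       | Furniture
Headphones | Sports   
Monitor    | Furniture


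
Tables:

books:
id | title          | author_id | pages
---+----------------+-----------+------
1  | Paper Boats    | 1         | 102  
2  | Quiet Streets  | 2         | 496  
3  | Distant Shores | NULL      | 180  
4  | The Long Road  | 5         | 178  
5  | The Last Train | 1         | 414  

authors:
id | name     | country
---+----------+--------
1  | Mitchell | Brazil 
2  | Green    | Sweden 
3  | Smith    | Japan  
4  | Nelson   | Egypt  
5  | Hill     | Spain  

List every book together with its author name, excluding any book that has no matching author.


INNER JOIN keeps only books rows whose author_id matches an id in authors. Walk through each book:
  - book 1 (Paper Boats): author_id=1 -> matches Mitchell
  - book 2 (Quiet Streets): author_id=2 -> matches Green
  - book 3 (Distant Shores): author_id=NULL, no match -> dropped
  - book 4 (The Long Road): author_id=5 -> matches Hill
  - book 5 (The Last Train): author_id=1 -> matches Mitchell
So 1 of 5 rows is dropped.

SQL:
SELECT a.title, b.name AS author
FROM books a
INNER JOIN authors b ON a.author_id = b.id

Result:
title          | author  
---------------+---------
Paper Boats    | Mitchell
Quiet Streets  | Green   
The Long Road  | Hill    
The Last Train | Mitchell


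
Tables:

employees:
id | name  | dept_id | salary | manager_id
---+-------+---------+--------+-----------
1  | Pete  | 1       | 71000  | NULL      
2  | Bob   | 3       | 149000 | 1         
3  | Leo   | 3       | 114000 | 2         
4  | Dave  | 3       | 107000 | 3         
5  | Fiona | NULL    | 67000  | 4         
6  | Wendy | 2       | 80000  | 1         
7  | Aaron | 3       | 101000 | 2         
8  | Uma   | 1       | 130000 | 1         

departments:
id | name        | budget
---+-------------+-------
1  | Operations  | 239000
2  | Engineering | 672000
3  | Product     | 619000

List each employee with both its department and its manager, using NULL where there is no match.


Two LEFT JOINs from the same base table employees: one to departments via dept_id, one to employees itself via manager_id. Both are LEFT so every employee is preserved.
Match against departments:
  - employee 1 (Pete): dept_id=1 -> matches Operations
  - employee 2 (Bob): dept_id=3 -> matches Product
  - employee 3 (Leo): dept_id=3 -> matches Product
  - employee 4 (Dave): dept_id=3 -> matches Product
  - employee 5 (Fiona): dept_id=NULL, no match -> kept with NULL
  - employee 6 (Wendy): dept_id=2 -> matches Engineering
  - employee 7 (Aaron): dept_id=3 -> matches Product
  - employee 8 (Uma): dept_id=1 -> matches Operations
Match against employees (self):
  - employee 1 (Pete): manager_id=NULL -> NULL
  - employee 2 (Bob): manager_id=1 -> Pete
  - employee 3 (Leo): manager_id=2 -> Bob
  - employee 4 (Dave): manager_id=3 -> Leo
  - employee 5 (Fiona): manager_id=4 -> Dave
  - employee 6 (Wendy): manager_id=1 -> Pete
  - employee 7 (Aaron): manager_id=2 -> Bob
  - employee 8 (Uma): manager_id=1 -> Pete

SQL:
SELECT a.name, b.name AS department, c.name AS manager
FROM employees a
LEFT JOIN departments b ON a.dept_id = b.id
LEFT JOIN employees c ON a.manager_id = c.id

Result:
name  | department  | manager
------+-------------+--------
Pete  | Operations  | NULL   
Bob   | Product     | Pete   
Leo   | Product     | Bob    
Dave  | Product     | Leo    
Fiona | NULL        | Dave   
Wendy | Engineering | Pete   
Aaron | Product     | Bob    
Uma   | Operations  | Pete   


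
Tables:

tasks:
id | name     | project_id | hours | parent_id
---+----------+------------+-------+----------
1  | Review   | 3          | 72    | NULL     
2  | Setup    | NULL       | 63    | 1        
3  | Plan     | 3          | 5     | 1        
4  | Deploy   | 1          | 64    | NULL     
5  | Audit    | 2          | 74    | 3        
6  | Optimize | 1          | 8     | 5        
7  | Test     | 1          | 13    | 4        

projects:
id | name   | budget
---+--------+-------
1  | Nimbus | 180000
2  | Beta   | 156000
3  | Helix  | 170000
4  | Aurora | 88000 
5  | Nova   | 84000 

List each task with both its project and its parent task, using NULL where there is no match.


Two LEFT JOINs from the same base table tasks: one to projects via project_id, one to tasks itself via parent_id. Both are LEFT so every task is preserved.
Match against projects:
  - task 1 (Review): project_id=3 -> matches Helix
  - task 2 (Setup): project_id=NULL, no match -> kept with NULL
  - task 3 (Plan): project_id=3 -> matches Helix
  - task 4 (Deploy): project_id=1 -> matches Nimbus
  - task 5 (Audit): project_id=2 -> matches Beta
  - task 6 (Optimize): project_id=1 -> matches Nimbus
  - task 7 (Test): project_id=1 -> matches Nimbus
Match against tasks (self):
  - task 1 (Review): parent_id=NULL -> NULL
  - task 2 (Setup): parent_id=1 -> Review
  - task 3 (Plan): parent_id=1 -> Review
  - task 4 (Deploy): parent_id=NULL -> NULL
  - task 5 (Audit): parent_id=3 -> Plan
  - task 6 (Optimize): parent_id=5 -> Audit
  - task 7 (Test): parent_id=4 -> Deploy

SQL:
SELECT a.name, b.name AS project, c.name AS parent
FROM tasks a
LEFT JOIN projects b ON a.project_id = b.id
LEFT JOIN tasks c ON a.parent_id = c.id

Result:
name     | project | parent
---------+---------+-------
Review   | Helix   | NULL  
Setup    | NULL    | Review
Plan     | Helix   | Review
Deploy   | Nimbus  | NULL  
Audit    | Beta    | Plan  
Optimize | Nimbus  | Audit 
Test     | Nimbus  | Deploy


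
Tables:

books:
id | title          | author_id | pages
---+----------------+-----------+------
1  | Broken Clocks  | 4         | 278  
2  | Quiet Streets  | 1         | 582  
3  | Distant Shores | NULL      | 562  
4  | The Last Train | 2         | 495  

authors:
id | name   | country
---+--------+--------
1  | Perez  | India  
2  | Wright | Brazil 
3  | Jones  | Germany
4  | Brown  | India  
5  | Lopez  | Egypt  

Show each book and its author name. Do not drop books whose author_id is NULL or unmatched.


LEFT JOIN keeps every row from books (the left table); where author_id has no match in authors, the author columns become NULL. Walk through each book:
  - book 1 (Broken Clocks): author_id=4 -> matches Brown
  - book 2 (Quiet Streets): author_id=1 -> matches Perez
  - book 3 (Distant Shores): author_id=NULL, no match -> kept with NULL
  - book 4 (The Last Train): author_id=2 -> matches Wright
All 4 rows appear; 1 has NULL author.

SQL:
SELECT a.title, b.name AS author
FROM books a
LEFT JOIN authors b ON a.author_id = b.id

Result:
title          | author
---------------+-------
Broken Clocks  | Brown 
Quiet Streets  | Perez 
Distant Shores | NULL  
The Last Train | Wright


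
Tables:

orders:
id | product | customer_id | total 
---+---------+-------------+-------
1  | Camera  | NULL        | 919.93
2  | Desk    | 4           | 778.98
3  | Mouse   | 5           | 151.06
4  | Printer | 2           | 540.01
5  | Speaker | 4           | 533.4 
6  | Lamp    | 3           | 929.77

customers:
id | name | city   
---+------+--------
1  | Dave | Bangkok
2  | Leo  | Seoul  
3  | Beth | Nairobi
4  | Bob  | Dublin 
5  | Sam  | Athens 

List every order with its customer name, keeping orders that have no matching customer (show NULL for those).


LEFT JOIN keeps every row from orders (the left table); where customer_id has no match in customers, the customer columns become NULL. Walk through each order:
  - order 1 (Camera): customer_id=NULL, no match -> kept with NULL
  - order 2 (Desk): customer_id=4 -> matches Bob
  - order 3 (Mouse): customer_id=5 -> matches Sam
  - order 4 (Printer): customer_id=2 -> matches Leo
  - order 5 (Speaker): customer_id=4 -> matches Bob
  - order 6 (Lamp): customer_id=3 -> matches Beth
All 6 rows appear; 1 has NULL customer.

SQL:
SELECT a.product, b.name AS customer
FROM orders a
LEFT JOIN customers b ON a.customer_id = b.id

Result:
product | customer
--------+---------
Camera  | NULL    
Desk    | Bob     
Mouse   | Sam     
Printer | Leo     
Speaker | Bob     
Lamp    | Beth    


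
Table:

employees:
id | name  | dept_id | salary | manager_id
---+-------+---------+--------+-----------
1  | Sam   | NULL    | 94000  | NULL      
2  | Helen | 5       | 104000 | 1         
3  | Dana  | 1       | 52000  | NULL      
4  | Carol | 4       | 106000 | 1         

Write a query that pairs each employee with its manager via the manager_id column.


This is a self-join: employees is joined to a second copy of itself, matching each row's manager_id to another row's id. Use LEFT JOIN so rows with manager_id=NULL are kept.
  - employee 1 (Sam): manager_id=NULL -> NULL
  - employee 2 (Helen): manager_id=1 -> Sam
  - employee 3 (Dana): manager_id=NULL -> NULL
  - employee 4 (Carol): manager_id=1 -> Sam

SQL:
SELECT a.name AS item, b.name AS manager
FROM employees a
LEFT JOIN employees b ON a.manager_id = b.id

Result:
item  | manager
------+--------
Sam   | NULL   
Helen | Sam    
Dana  | NULL   
Carol | Sam    


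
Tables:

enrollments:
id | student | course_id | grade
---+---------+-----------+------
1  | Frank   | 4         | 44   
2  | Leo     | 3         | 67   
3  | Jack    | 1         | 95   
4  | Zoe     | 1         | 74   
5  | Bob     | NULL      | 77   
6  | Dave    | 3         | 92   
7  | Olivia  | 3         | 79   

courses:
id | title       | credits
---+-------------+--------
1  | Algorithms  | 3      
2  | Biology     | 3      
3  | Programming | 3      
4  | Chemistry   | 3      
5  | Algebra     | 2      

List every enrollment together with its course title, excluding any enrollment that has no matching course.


INNER JOIN keeps only enrollments rows whose course_id matches an id in courses. Walk through each enrollment:
  - enrollment 1 (Frank): course_id=4 -> matches Chemistry
  - enrollment 2 (Leo): course_id=3 -> matches Programming
  - enrollment 3 (Jack): course_id=1 -> matches Algorithms
  - enrollment 4 (Zoe): course_id=1 -> matches Algorithms
  - enrollment 5 (Bob): course_id=NULL, no match -> dropped
  - enrollment 6 (Dave): course_id=3 -> matches Programming
  - enrollment 7 (Olivia): course_id=3 -> matches Programming
So 1 of 7 rows is dropped.

SQL:
SELECT a.student, b.title AS course
FROM enrollments a
INNER JOIN courses b ON a.course_id = b.id

Result:
student | course     
--------+------------
Frank   | Chemistry  
Leo     | Programming
Jack    | Algorithms 
Zoe     | Algorithms 
Dave    | Programming
Olivia  | Programming


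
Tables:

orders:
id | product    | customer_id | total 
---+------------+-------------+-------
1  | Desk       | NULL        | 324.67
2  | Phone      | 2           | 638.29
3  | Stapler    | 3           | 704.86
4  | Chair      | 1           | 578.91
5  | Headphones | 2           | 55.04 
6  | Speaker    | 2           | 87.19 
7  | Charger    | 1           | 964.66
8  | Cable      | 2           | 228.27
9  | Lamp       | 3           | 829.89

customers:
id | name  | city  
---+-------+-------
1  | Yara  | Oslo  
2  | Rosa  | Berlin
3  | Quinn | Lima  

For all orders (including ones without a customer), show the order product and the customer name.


LEFT JOIN keeps every row from orders (the left table); where customer_id has no match in customers, the customer columns become NULL. Walk through each order:
  - order 1 (Desk): customer_id=NULL, no match -> kept with NULL
  - order 2 (Phone): customer_id=2 -> matches Rosa
  - order 3 (Stapler): customer_id=3 -> matches Quinn
  - order 4 (Chair): customer_id=1 -> matches Yara
  - order 5 (Headphones): customer_id=2 -> matches Rosa
  - order 6 (Speaker): customer_id=2 -> matches Rosa
  - order 7 (Charger): customer_id=1 -> matches Yara
  - order 8 (Cable): customer_id=2 -> matches Rosa
  - order 9 (Lamp): customer_id=3 -> matches Quinn
All 9 rows appear; 1 has NULL customer.

SQL:
SELECT a.product, b.name AS customer
FROM orders a
LEFT JOIN customers b ON a.customer_id = b.id

Result:
product    | customer
-----------+---------
Desk       | NULL    
Phone      | Rosa    
Stapler    | Quinn   
Chair      | Yara    
Headphones | Rosa    
Speaker    | Rosa    
Charger    | Yara    
Cable      | Rosa    
Lamp       | Quinn   


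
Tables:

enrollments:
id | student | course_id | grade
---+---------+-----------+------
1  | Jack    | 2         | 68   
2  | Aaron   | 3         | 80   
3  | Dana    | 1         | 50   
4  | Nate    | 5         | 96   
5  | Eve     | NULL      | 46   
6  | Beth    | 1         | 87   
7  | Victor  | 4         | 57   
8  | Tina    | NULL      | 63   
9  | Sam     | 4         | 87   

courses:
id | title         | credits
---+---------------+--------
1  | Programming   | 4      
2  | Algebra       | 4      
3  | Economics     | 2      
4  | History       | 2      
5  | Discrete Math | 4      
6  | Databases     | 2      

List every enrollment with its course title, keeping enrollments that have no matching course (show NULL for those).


LEFT JOIN keeps every row from enrollments (the left table); where course_id has no match in courses, the course columns become NULL. Walk through each enrollment:
  - enrollment 1 (Jack): course_id=2 -> matches Algebra
  - enrollment 2 (Aaron): course_id=3 -> matches Economics
  - enrollment 3 (Dana): course_id=1 -> matches Programming
  - enrollment 4 (Nate): course_id=5 -> matches Discrete Math
  - enrollment 5 (Eve): course_id=NULL, no match -> kept with NULL
  - enrollment 6 (Beth): course_id=1 -> matches Programming
  - enrollment 7 (Victor): course_id=4 -> matches History
  - enrollment 8 (Tina): course_id=NULL, no match -> kept with NULL
  - enrollment 9 (Sam): course_id=4 -> matches History
All 9 rows appear; 2 have NULL course.

SQL:
SELECT a.student, b.title AS course
FROM enrollments a
LEFT JOIN courses b ON a.course_id = b.id

Result:
student | course       
--------+--------------
Jack    | Algebra      
Aaron   | Economics    
Dana    | Programming  
Nate    | Discrete Math
Eve     | NULL         
Beth    | Programming  
Victor  | History      
Tina    | NULL         
Sam     | History      
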